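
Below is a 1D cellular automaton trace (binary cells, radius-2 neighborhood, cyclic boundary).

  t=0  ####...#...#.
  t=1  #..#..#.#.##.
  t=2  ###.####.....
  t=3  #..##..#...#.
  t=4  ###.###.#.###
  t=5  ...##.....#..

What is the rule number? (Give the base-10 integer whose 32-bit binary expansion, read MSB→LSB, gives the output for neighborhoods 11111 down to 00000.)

  nb #####: next=.  (t=4,i=0, bit31=0)
  nb ####.: next=.  (t=0,i=2, bit30=0)
  nb ###.#: next=.  (t=2,i=2, bit29=0)
  nb ###..: next=#  (t=0,i=3, bit28=1)
  nb ##.##: next=#  (t=2,i=3, bit27=1)
  nb ##.#.: next=.  (t=1,i=12, bit26=0)
  nb ##..#: next=#  (t=3,i=5, bit25=1)
  nb ##...: next=.  (t=0,i=4, bit24=0)
  nb #.###: next=#  (t=0,i=0, bit23=1)
  nb #.##.: next=.  (t=1,i=10, bit22=0)
  nb #.#.#: next=.  (t=1,i=8, bit21=0)
  nb #.#..: next=#  (t=1,i=0, bit20=1)
  nb #..##: next=#  (t=3,i=2, bit19=1)
  nb #..#.: next=#  (t=1,i=2, bit18=1)
  nb #...#: next=.  (t=0,i=5, bit17=0)
  nb #....: next=.  (t=2,i=9, bit16=0)
  nb .####: next=.  (t=0,i=1, bit15=0)
  nb .###.: next=.  (t=2,i=1, bit14=0)
  nb .##.#: next=.  (t=1,i=11, bit13=0)
  nb .##..: next=#  (t=3,i=4, bit12=1)
  nb .#.##: next=.  (t=0,i=12, bit11=0)
  nb .#.#.: next=#  (t=1,i=7, bit10=1)
  nb .#..#: next=#  (t=1,i=1, bit9=1)
  nb .#...: next=#  (t=0,i=8, bit8=1)
  nb ..###: next=#  (t=2,i=0, bit7=1)
  nb ..##.: next=.  (t=3,i=3, bit6=0)
  nb ..#.#: next=#  (t=0,i=11, bit5=1)
  nb ..#..: next=.  (t=0,i=7, bit4=0)
  nb ...##: next=.  (t=2,i=12, bit3=0)
  nb ...#.: next=#  (t=0,i=6, bit2=1)
  nb ....#: next=#  (t=2,i=11, bit1=1)
  nb .....: next=.  (t=2,i=10, bit0=0)
  bits 00011010100111000001011110100110 = 446437286

446437286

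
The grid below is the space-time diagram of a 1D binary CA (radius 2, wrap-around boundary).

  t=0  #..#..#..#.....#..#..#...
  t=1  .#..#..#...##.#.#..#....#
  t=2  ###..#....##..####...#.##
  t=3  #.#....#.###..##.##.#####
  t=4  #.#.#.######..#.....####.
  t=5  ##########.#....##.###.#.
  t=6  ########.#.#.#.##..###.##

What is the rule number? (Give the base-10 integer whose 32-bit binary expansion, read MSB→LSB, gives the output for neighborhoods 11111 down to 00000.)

  ##### -> #   bit 31 = 1  t=2,i=0
  ####. -> .   bit 30 = 0  t=2,i=1
  ###.# -> #   bit 29 = 1  t=3,i=0
  ###.. -> #   bit 28 = 1  t=2,i=2
  ##.## -> .   bit 27 = 0  t=3,i=16
  ##.#. -> .   bit 26 = 0  t=1,i=13
  ##..# -> .   bit 25 = 0  t=2,i=3
  ##... -> #   bit 24 = 1  t=2,i=18
  #.### -> #   bit 23 = 1  t=2,i=23
  #.##. -> .   bit 22 = 0  t=3,i=17
  #.#.# -> #   bit 21 = 1  t=1,i=14
  #.#.. -> #   bit 20 = 1  t=1,i=1
  #..## -> .   bit 19 = 0  t=2,i=13
  #..#. -> .   bit 18 = 0  t=0,i=2
  #...# -> .   bit 17 = 0  t=0,i=23
  #.... -> #   bit 16 = 1  t=0,i=11
  .#### -> #   bit 15 = 1  t=2,i=15
  .###. -> #   bit 14 = 1  t=3,i=10
  .##.# -> .   bit 13 = 0  t=1,i=12
  .##.. -> #   bit 12 = 1  t=2,i=11
  .#.## -> #   bit 11 = 1  t=2,i=22
  .#.#. -> #   bit 10 = 1  t=1,i=0
  .#..# -> #   bit 9 = 1  t=0,i=1
  .#... -> .   bit 8 = 0  t=0,i=10
  ..### -> #   bit 7 = 1  t=2,i=14
  ..##. -> #   bit 6 = 1  t=1,i=11
  ..#.# -> #   bit 5 = 1  t=1,i=24
  ..#.. -> .   bit 4 = 0  t=0,i=0
  ...## -> #   bit 3 = 1  t=1,i=10
  ...#. -> #   bit 2 = 1  t=0,i=14
  ....# -> .   bit 1 = 0  t=0,i=13
  ..... -> #   bit 0 = 1  t=0,i=12
  bits 10110001101100011101111011101101 = 2981224173

2981224173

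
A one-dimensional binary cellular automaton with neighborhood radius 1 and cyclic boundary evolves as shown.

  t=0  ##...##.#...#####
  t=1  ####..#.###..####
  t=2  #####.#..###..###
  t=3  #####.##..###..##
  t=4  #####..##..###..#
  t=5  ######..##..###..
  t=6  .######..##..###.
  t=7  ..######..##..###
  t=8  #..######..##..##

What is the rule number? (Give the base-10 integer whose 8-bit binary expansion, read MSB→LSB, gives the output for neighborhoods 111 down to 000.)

  ### -> #   bit 7 = 1  t=0,i=0
  ##. -> #   bit 6 = 1  t=0,i=1
  #.# -> .   bit 5 = 0  t=0,i=7
  #.. -> #   bit 4 = 1  t=0,i=2
  .## -> .   bit 3 = 0  t=0,i=5
  .#. -> #   bit 2 = 1  t=0,i=8
  ..# -> .   bit 1 = 0  t=0,i=4
  ... -> #   bit 0 = 1  t=0,i=3
  bits 11010101 = 213

213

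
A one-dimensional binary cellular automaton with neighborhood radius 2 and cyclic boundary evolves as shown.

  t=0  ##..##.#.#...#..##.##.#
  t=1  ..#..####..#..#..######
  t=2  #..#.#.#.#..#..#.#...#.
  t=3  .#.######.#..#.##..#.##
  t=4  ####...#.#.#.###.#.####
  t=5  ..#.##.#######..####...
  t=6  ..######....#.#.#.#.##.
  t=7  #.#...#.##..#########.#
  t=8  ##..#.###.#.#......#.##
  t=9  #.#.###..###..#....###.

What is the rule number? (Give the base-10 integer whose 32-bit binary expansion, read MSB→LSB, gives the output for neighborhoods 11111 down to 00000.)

  [31] ##### => .  t=1,i=19
  [30] ####. => #  t=1,i=7
  [29] ###.# => .  t=3,i=8
  [28] ###.. => .  t=0,i=1
  [27] ##.## => #  t=0,i=18
  [26] ##.#. => #  t=0,i=6
  [25] ##..# => #  t=0,i=2
  [24] ##... => #  t=4,i=4
  [23] #.### => #  t=0,i=22
  [22] #.##. => #  t=0,i=19
  [21] #.#.# => #  t=0,i=7
  [20] #.#.. => .  t=0,i=9
  [19] #..## => .  t=0,i=3
  [18] #..#. => .  t=1,i=1
  [17] #...# => #  t=0,i=11
  [16] #.... => #  t=5,i=21
  [15] .#### => .  t=1,i=6
  [14] .###. => .  t=0,i=0
  [13] .##.# => #  t=0,i=5
  [12] .##.. => .  t=3,i=16
  [11] .#.## => #  t=3,i=2
  [10] .#.#. => #  t=0,i=8
  [9] .#..# => #  t=0,i=14
  [8] .#... => .  t=0,i=10
  [7] ..### => #  t=1,i=5
  [6] ..##. => .  t=0,i=4
  [5] ..#.# => #  t=2,i=3
  [4] ..#.. => .  t=0,i=13
  [3] ...## => .  t=6,i=1
  [2] ...#. => .  t=0,i=12
  [1] ....# => .  t=5,i=0
  [0] ..... => .  t=5,i=22
  bits 01001111111000110010111010100000 = 1340288672

1340288672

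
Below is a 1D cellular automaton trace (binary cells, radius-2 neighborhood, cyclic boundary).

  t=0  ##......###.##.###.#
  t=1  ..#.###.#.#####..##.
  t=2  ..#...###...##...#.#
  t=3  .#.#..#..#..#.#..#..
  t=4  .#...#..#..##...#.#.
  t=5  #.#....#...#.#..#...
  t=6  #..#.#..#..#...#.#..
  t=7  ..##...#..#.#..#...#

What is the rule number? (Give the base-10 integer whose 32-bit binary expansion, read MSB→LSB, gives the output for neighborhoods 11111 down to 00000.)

3982762467

  [31] ##### => #  t=1,i=12
  [30] ####. => #  t=1,i=13
  [29] ###.# => #  t=0,i=10
  [28] ###.. => .  t=0,i=1
  [27] ##.## => #  t=0,i=11
  [26] ##.#. => #  t=1,i=7
  [25] ##..# => .  t=1,i=15
  [24] ##... => #  t=0,i=2
  [23] #.### => .  t=0,i=15
  [22] #.##. => #  t=0,i=12
  [21] #.#.# => #  t=1,i=8
  [20] #.#.. => .  t=2,i=19
  [19] #..## => .  t=1,i=16
  [18] #..#. => #  t=2,i=1
  [17] #...# => .  t=1,i=0
  [16] #.... => .  t=0,i=3
  [15] .#### => .  t=1,i=11
  [14] .###. => .  t=0,i=0
  [13] .##.# => #  t=0,i=13
  [12] .##.. => .  t=1,i=18
  [11] .#.## => .  t=1,i=3
  [10] .#.#. => .  t=2,i=18
  [9] .#..# => .  t=2,i=0
  [8] .#... => #  t=2,i=3
  [7] ..### => #  t=0,i=8
  [6] ..##. => #  t=1,i=17
  [5] ..#.# => #  t=1,i=2
  [4] ..#.. => .  t=2,i=2
  [3] ...## => .  t=0,i=7
  [2] ...#. => .  t=1,i=1
  [1] ....# => #  t=0,i=6
  [0] ..... => #  t=0,i=4
  bits 11101101011001000010000111100011 = 3982762467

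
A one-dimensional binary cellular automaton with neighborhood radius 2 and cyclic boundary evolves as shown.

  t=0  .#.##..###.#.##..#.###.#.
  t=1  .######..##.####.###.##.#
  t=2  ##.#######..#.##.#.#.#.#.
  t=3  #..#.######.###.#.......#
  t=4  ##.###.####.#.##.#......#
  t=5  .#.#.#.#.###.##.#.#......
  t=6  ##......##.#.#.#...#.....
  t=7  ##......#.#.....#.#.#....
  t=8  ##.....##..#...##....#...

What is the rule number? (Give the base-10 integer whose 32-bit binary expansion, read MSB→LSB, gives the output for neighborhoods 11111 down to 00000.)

  [31] ##### => #  t=1,i=3
  [30] ####. => #  t=1,i=5
  [29] ###.# => #  t=0,i=9
  [28] ###.. => #  t=1,i=6
  [27] ##.## => .  t=1,i=11
  [26] ##.#. => #  t=0,i=10
  [25] ##..# => #  t=0,i=5
  [24] ##... => .  t=6,i=2
  [23] #.### => #  t=0,i=19
  [22] #.##. => #  t=0,i=3
  [21] #.#.# => .  t=0,i=11
  [20] #.#.. => .  t=0,i=23
  [19] #..## => #  t=0,i=6
  [18] #..#. => .  t=0,i=0
  [17] #...# => .  t=6,i=17
  [16] #.... => .  t=3,i=18
  [15] .#### => .  t=1,i=2
  [14] .###. => .  t=0,i=8
  [13] .##.# => .  t=1,i=10
  [12] .##.. => #  t=0,i=4
  [11] .#.## => #  t=0,i=2
  [10] .#.#. => .  t=2,i=18
  [9] .#..# => #  t=0,i=24
  [8] .#... => #  t=3,i=17
  [7] ..### => .  t=0,i=7
  [6] ..##. => #  t=1,i=9
  [5] ..#.# => #  t=0,i=1
  [4] ..#.. => .  t=6,i=19
  [3] ...## => .  t=3,i=23
  [2] ...#. => #  t=5,i=0
  [1] ....# => .  t=3,i=22
  [0] ..... => .  t=3,i=19
  bits 11110110110010000001101101100100 = 4140309348

4140309348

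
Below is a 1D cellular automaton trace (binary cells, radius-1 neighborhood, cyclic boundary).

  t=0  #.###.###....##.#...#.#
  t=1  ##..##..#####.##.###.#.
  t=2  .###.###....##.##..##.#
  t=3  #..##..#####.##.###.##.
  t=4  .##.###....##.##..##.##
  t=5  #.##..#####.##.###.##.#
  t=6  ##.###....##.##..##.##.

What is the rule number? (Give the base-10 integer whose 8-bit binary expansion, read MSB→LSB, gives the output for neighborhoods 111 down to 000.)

  nb ###: next=.  (t=0,i=3, bit7=0)
  nb ##.: next=#  (t=0,i=0, bit6=1)
  nb #.#: next=#  (t=0,i=1, bit5=1)
  nb #..: next=#  (t=0,i=9, bit4=1)
  nb .##: next=.  (t=0,i=2, bit3=0)
  nb .#.: next=.  (t=0,i=16, bit2=0)
  nb ..#: next=#  (t=0,i=12, bit1=1)
  nb ...: next=#  (t=0,i=10, bit0=1)
  bits 01110011 = 115

115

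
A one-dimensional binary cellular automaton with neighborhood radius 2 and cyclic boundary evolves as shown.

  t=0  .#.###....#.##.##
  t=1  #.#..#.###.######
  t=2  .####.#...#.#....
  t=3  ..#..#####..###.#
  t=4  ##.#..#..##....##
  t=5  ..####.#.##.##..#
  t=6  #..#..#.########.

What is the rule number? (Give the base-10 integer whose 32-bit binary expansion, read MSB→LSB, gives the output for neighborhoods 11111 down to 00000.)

509066054

  nb #####: next=.  (t=1,i=13, bit31=0)
  nb ####.: next=.  (t=1,i=16, bit30=0)
  nb ###.#: next=.  (t=1,i=0, bit29=0)
  nb ###..: next=#  (t=0,i=5, bit28=1)
  nb ##.##: next=#  (t=0,i=14, bit27=1)
  nb ##.#.: next=#  (t=0,i=0, bit26=1)
  nb ##..#: next=#  (t=3,i=10, bit25=1)
  nb ##...: next=.  (t=0,i=6, bit24=0)
  nb #.###: next=.  (t=0,i=3, bit23=0)
  nb #.##.: next=#  (t=0,i=12, bit22=1)
  nb #.#.#: next=.  (t=0,i=1, bit21=0)
  nb #.#..: next=#  (t=1,i=2, bit20=1)
  nb #..##: next=.  (t=3,i=4, bit19=0)
  nb #..#.: next=#  (t=1,i=4, bit18=1)
  nb #...#: next=#  (t=2,i=8, bit17=1)
  nb #....: next=#  (t=0,i=7, bit16=1)
  nb .####: next=#  (t=1,i=12, bit15=1)
  nb .###.: next=.  (t=0,i=4, bit14=0)
  nb .##.#: next=#  (t=0,i=13, bit13=1)
  nb .##..: next=#  (t=4,i=10, bit12=1)
  nb .#.##: next=#  (t=0,i=2, bit11=1)
  nb .#.#.: next=.  (t=2,i=11, bit10=0)
  nb .#..#: next=#  (t=1,i=3, bit9=1)
  nb .#...: next=#  (t=2,i=7, bit8=1)
  nb ..###: next=.  (t=2,i=1, bit7=0)
  nb ..##.: next=#  (t=4,i=9, bit6=1)
  nb ..#.#: next=.  (t=0,i=10, bit5=0)
  nb ..#..: next=.  (t=3,i=2, bit4=0)
  nb ...##: next=.  (t=2,i=0, bit3=0)
  nb ...#.: next=#  (t=0,i=9, bit2=1)
  nb ....#: next=#  (t=0,i=8, bit1=1)
  nb .....: next=.  (t=2,i=15, bit0=0)
  bits 00011110010101111011101101000110 = 509066054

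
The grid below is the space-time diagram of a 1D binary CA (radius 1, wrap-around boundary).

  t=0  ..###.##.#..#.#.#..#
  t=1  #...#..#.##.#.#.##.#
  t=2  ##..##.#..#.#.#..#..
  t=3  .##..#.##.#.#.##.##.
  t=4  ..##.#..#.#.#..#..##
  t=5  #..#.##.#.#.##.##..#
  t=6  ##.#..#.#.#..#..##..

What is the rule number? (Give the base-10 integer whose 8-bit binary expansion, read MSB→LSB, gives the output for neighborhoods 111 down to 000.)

84

  nb ###: next=.  (t=0,i=3, bit7=0)
  nb ##.: next=#  (t=0,i=4, bit6=1)
  nb #.#: next=.  (t=0,i=5, bit5=0)
  nb #..: next=#  (t=0,i=0, bit4=1)
  nb .##: next=.  (t=0,i=2, bit3=0)
  nb .#.: next=#  (t=0,i=9, bit2=1)
  nb ..#: next=.  (t=0,i=1, bit1=0)
  nb ...: next=.  (t=1,i=2, bit0=0)
  bits 01010100 = 84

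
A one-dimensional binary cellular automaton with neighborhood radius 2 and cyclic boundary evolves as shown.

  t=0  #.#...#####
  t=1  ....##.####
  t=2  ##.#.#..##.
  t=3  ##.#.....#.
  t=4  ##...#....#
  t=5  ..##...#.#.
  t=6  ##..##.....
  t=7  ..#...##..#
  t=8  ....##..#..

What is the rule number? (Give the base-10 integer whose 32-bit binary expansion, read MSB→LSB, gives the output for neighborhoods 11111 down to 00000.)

3278088200

  nb #####: next=#  (t=0,i=8, bit31=1)
  nb ####.: next=#  (t=0,i=10, bit30=1)
  nb ###.#: next=.  (t=0,i=0, bit29=0)
  nb ###..: next=.  (t=1,i=10, bit28=0)
  nb ##.##: next=.  (t=1,i=6, bit27=0)
  nb ##.#.: next=.  (t=0,i=1, bit26=0)
  nb ##..#: next=#  (t=6,i=2, bit25=1)
  nb ##...: next=#  (t=1,i=0, bit24=1)
  nb #.###: next=.  (t=1,i=7, bit23=0)
  nb #.##.: next=#  (t=2,i=0, bit22=1)
  nb #.#.#: next=#  (t=2,i=3, bit21=1)
  nb #.#..: next=.  (t=0,i=2, bit20=0)
  nb #..##: next=.  (t=2,i=7, bit19=0)
  nb #..#.: next=.  (t=7,i=1, bit18=0)
  nb #...#: next=#  (t=0,i=4, bit17=1)
  nb #....: next=#  (t=1,i=1, bit16=1)
  nb .####: next=#  (t=0,i=7, bit15=1)
  nb .###.: next=.  (t=4,i=0, bit14=0)
  nb .##.#: next=#  (t=1,i=5, bit13=1)
  nb .##..: next=.  (t=5,i=3, bit12=0)
  nb .#.##: next=#  (t=3,i=10, bit11=1)
  nb .#.#.: next=.  (t=2,i=4, bit10=0)
  nb .#..#: next=.  (t=2,i=6, bit9=0)
  nb .#...: next=.  (t=0,i=3, bit8=0)
  nb ..###: next=.  (t=0,i=6, bit7=0)
  nb ..##.: next=.  (t=1,i=4, bit6=0)
  nb ..#.#: next=.  (t=3,i=9, bit5=0)
  nb ..#..: next=.  (t=4,i=5, bit4=0)
  nb ...##: next=#  (t=0,i=5, bit3=1)
  nb ...#.: next=.  (t=3,i=8, bit2=0)
  nb ....#: next=.  (t=1,i=2, bit1=0)
  nb .....: next=.  (t=3,i=6, bit0=0)
  bits 11000011011000111010100000001000 = 3278088200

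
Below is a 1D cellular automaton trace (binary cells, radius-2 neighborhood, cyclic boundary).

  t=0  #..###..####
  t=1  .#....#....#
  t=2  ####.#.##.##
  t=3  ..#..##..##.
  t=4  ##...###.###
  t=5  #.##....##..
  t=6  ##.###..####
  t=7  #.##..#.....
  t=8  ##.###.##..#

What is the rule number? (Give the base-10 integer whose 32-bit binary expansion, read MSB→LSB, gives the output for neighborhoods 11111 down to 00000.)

1270291812

  ##### -> .   bit 31 = 0  t=0,i=10
  ####. -> #   bit 30 = 1  t=0,i=11
  ###.# -> .   bit 29 = 0  t=2,i=3
  ###.. -> .   bit 28 = 0  t=0,i=0
  ##.## -> #   bit 27 = 1  t=2,i=9
  ##.#. -> .   bit 26 = 0  t=2,i=4
  ##..# -> #   bit 25 = 1  t=0,i=1
  ##... -> #   bit 24 = 1  t=3,i=11
  #.### -> #   bit 23 = 1  t=2,i=10
  #.##. -> .   bit 22 = 0  t=2,i=7
  #.#.# -> #   bit 21 = 1  t=2,i=5
  #.#.. -> #   bit 20 = 1  t=1,i=1
  #..## -> .   bit 19 = 0  t=0,i=2
  #..#. -> #   bit 18 = 1  t=5,i=11
  #...# -> #   bit 17 = 1  t=3,i=0
  #.... -> #   bit 16 = 1  t=1,i=3
  .#### -> .   bit 15 = 0  t=0,i=9
  .###. -> .   bit 14 = 0  t=0,i=4
  .##.# -> .   bit 13 = 0  t=2,i=8
  .##.. -> #   bit 12 = 1  t=3,i=6
  .#.## -> #   bit 11 = 1  t=2,i=6
  .#.#. -> #   bit 10 = 1  t=1,i=0
  .#..# -> .   bit 9 = 0  t=3,i=3
  .#... -> #   bit 8 = 1  t=1,i=2
  ..### -> .   bit 7 = 0  t=0,i=3
  ..##. -> #   bit 6 = 1  t=3,i=5
  ..#.# -> #   bit 5 = 1  t=1,i=11
  ..#.. -> .   bit 4 = 0  t=1,i=6
  ...## -> .   bit 3 = 0  t=4,i=4
  ...#. -> #   bit 2 = 1  t=1,i=5
  ....# -> .   bit 1 = 0  t=1,i=4
  ..... -> .   bit 0 = 0  t=7,i=9
  bits 01001011101101110001110101100100 = 1270291812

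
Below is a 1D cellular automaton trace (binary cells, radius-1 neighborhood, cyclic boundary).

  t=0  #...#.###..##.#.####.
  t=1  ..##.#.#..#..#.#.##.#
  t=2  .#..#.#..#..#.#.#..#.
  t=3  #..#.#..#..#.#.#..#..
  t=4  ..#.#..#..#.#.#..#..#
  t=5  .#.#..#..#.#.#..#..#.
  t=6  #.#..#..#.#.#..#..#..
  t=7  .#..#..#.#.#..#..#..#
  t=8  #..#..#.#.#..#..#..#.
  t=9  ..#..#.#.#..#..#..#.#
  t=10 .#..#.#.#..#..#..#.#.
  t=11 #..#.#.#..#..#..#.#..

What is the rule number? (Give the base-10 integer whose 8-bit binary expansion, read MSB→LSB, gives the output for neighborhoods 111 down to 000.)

163

  ### -> #   bit 7 = 1  t=0,i=7
  ##. -> .   bit 6 = 0  t=0,i=8
  #.# -> #   bit 5 = 1  t=0,i=5
  #.. -> .   bit 4 = 0  t=0,i=1
  .## -> .   bit 3 = 0  t=0,i=6
  .#. -> .   bit 2 = 0  t=0,i=0
  ..# -> #   bit 1 = 1  t=0,i=3
  ... -> #   bit 0 = 1  t=0,i=2
  bits 10100011 = 163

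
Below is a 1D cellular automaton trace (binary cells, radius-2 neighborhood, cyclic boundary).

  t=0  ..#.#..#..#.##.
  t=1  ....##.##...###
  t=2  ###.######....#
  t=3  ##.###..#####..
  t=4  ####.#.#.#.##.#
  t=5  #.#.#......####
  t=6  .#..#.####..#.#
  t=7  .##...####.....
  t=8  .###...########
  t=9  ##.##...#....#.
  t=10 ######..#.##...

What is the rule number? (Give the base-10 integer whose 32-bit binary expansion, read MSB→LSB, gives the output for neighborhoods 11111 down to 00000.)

  ##### -> .   bit 31 = 0  t=2,i=6
  ####. -> #   bit 30 = 1  t=2,i=1
  ###.# -> .   bit 29 = 0  t=2,i=2
  ###.. -> #   bit 28 = 1  t=1,i=14
  ##.## -> #   bit 27 = 1  t=1,i=6
  ##.#. -> #   bit 26 = 1  t=4,i=4
  ##..# -> .   bit 25 = 0  t=3,i=6
  ##... -> #   bit 24 = 1  t=0,i=14
  #.### -> #   bit 23 = 1  t=2,i=4
  #.##. -> #   bit 22 = 1  t=0,i=12
  #.#.# -> .   bit 21 = 0  t=4,i=5
  #.#.. -> #   bit 20 = 1  t=0,i=4
  #..## -> #   bit 19 = 1  t=3,i=7
  #..#. -> .   bit 18 = 0  t=0,i=6
  #...# -> .   bit 17 = 0  t=0,i=0
  #.... -> #   bit 16 = 1  t=1,i=1
  .#### -> #   bit 15 = 1  t=2,i=0
  .###. -> .   bit 14 = 0  t=1,i=13
  .##.# -> #   bit 13 = 1  t=1,i=5
  .##.. -> #   bit 12 = 1  t=0,i=13
  .#.## -> .   bit 11 = 0  t=0,i=11
  .#.#. -> .   bit 10 = 0  t=0,i=3
  .#..# -> #   bit 9 = 1  t=0,i=5
  .#... -> .   bit 8 = 0  t=5,i=5
  ..### -> .   bit 7 = 0  t=1,i=12
  ..##. -> #   bit 6 = 1  t=1,i=4
  ..#.# -> .   bit 5 = 0  t=0,i=2
  ..#.. -> #   bit 4 = 1  t=0,i=7
  ...## -> .   bit 3 = 0  t=1,i=3
  ...#. -> .   bit 2 = 0  t=0,i=1
  ....# -> #   bit 1 = 1  t=1,i=2
  ..... -> #   bit 0 = 1  t=5,i=7
  bits 01011101110110011011001001010011 = 1574548051

1574548051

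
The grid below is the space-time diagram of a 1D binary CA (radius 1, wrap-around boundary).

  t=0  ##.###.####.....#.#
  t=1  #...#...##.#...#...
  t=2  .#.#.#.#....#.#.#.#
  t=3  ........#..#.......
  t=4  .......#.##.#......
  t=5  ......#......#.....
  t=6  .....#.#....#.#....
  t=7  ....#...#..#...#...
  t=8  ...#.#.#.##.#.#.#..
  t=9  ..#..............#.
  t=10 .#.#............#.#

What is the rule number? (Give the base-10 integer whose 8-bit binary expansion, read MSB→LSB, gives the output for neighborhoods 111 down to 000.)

  nb ###: next=#  (t=0,i=0, bit7=1)
  nb ##.: next=.  (t=0,i=1, bit6=0)
  nb #.#: next=.  (t=0,i=2, bit5=0)
  nb #..: next=#  (t=0,i=11, bit4=1)
  nb .##: next=.  (t=0,i=3, bit3=0)
  nb .#.: next=.  (t=0,i=16, bit2=0)
  nb ..#: next=#  (t=0,i=15, bit1=1)
  nb ...: next=.  (t=0,i=12, bit0=0)
  bits 10010010 = 146

146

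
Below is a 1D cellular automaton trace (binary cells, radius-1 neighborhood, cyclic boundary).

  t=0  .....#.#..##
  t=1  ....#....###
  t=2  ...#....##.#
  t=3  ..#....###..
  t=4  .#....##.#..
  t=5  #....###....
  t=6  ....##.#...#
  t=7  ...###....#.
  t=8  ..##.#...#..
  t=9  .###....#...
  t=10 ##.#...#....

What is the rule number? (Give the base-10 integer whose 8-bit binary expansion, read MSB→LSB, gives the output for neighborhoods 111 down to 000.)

  ###|.  b7=0 t=1,i=10
  ##.|#  b6=1 t=0,i=11
  #.#|.  b5=0 t=0,i=6
  #..|.  b4=0 t=0,i=0
  .##|#  b3=1 t=0,i=10
  .#.|.  b2=0 t=0,i=5
  ..#|#  b1=1 t=0,i=4
  ...|.  b0=0 t=0,i=1
  bits 01001010 = 74

74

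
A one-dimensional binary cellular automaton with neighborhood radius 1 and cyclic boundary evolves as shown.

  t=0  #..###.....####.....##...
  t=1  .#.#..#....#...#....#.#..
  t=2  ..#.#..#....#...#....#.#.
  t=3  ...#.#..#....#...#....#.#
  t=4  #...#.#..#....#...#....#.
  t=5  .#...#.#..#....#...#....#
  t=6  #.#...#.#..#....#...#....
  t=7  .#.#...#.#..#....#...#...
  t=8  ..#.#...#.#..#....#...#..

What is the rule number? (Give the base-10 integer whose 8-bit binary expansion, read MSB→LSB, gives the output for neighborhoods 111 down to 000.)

  nb ###: next=.  (t=0,i=4, bit7=0)
  nb ##.: next=.  (t=0,i=5, bit6=0)
  nb #.#: next=#  (t=1,i=2, bit5=1)
  nb #..: next=#  (t=0,i=1, bit4=1)
  nb .##: next=#  (t=0,i=3, bit3=1)
  nb .#.: next=.  (t=0,i=0, bit2=0)
  nb ..#: next=.  (t=0,i=2, bit1=0)
  nb ...: next=.  (t=0,i=7, bit0=0)
  bits 00111000 = 56

56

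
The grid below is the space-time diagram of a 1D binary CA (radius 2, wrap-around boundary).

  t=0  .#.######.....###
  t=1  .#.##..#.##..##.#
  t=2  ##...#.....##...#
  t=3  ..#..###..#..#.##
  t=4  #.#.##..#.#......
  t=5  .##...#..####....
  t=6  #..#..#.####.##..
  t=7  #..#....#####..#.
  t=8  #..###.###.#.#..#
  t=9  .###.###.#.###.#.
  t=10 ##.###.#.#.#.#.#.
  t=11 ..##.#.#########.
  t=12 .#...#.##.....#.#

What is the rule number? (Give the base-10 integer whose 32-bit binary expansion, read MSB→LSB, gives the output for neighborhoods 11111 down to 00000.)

1807320472

  [31] ##### => .  t=0,i=5
  [30] ####. => #  t=0,i=7
  [29] ###.# => #  t=0,i=16
  [28] ###.. => .  t=0,i=8
  [27] ##.## => #  t=6,i=12
  [26] ##.#. => .  t=0,i=0
  [25] ##..# => #  t=1,i=5
  [24] ##... => #  t=0,i=9
  [23] #.### => #  t=0,i=3
  [22] #.##. => .  t=1,i=3
  [21] #.#.# => #  t=0,i=1
  [20] #.#.. => #  t=4,i=10
  [19] #..## => #  t=1,i=12
  [18] #..#. => .  t=1,i=6
  [17] #...# => .  t=2,i=3
  [16] #.... => #  t=0,i=10
  [15] .#### => #  t=0,i=4
  [14] .###. => .  t=0,i=15
  [13] .##.# => .  t=1,i=14
  [12] .##.. => .  t=1,i=4
  [11] .#.## => .  t=0,i=2
  [10] .#.#. => #  t=1,i=0
  [9] .#..# => .  t=3,i=3
  [8] .#... => #  t=2,i=6
  [7] ..### => #  t=0,i=14
  [6] ..##. => .  t=1,i=13
  [5] ..#.# => .  t=1,i=7
  [4] ..#.. => #  t=2,i=5
  [3] ...## => #  t=0,i=13
  [2] ...#. => .  t=2,i=4
  [1] ....# => .  t=0,i=12
  [0] ..... => .  t=0,i=11
  bits 01101011101110011000010110011000 = 1807320472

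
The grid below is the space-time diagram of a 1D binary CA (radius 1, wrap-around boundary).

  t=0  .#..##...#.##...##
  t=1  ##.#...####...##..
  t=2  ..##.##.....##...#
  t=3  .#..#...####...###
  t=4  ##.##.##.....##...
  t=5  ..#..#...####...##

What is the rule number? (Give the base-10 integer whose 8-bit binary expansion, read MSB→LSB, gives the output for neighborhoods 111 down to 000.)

39

  nb ###: next=.  (t=1,i=8, bit7=0)
  nb ##.: next=.  (t=0,i=5, bit6=0)
  nb #.#: next=#  (t=0,i=0, bit5=1)
  nb #..: next=.  (t=0,i=2, bit4=0)
  nb .##: next=.  (t=0,i=4, bit3=0)
  nb .#.: next=#  (t=0,i=1, bit2=1)
  nb ..#: next=#  (t=0,i=3, bit1=1)
  nb ...: next=#  (t=0,i=7, bit0=1)
  bits 00100111 = 39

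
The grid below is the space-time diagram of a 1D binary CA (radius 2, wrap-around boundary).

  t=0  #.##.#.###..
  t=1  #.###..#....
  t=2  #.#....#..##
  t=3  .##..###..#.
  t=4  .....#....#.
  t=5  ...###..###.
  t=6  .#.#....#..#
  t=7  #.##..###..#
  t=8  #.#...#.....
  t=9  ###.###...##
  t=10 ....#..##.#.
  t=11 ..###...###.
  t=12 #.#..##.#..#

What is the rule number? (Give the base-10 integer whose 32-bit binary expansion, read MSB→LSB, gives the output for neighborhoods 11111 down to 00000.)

  #####|.  b31=0 t=9,i=0
  ####.|.  b30=0 t=9,i=1
  ###.#|.  b29=0 t=2,i=0
  ###..|.  b28=0 t=0,i=9
  ##.##|.  b27=0 t=7,i=1
  ##.#.|#  b26=1 t=0,i=4
  ##..#|.  b25=0 t=0,i=10
  ##...|#  b24=1 t=5,i=11
  #.###|#  b23=1 t=0,i=7
  #.##.|#  b22=1 t=0,i=2
  #.#.#|.  b21=0 t=0,i=5
  #.#..|#  b20=1 t=2,i=2
  #..##|.  b19=0 t=2,i=9
  #..#.|.  b18=0 t=0,i=11
  #...#|#  b17=1 t=8,i=4
  #....|.  b16=0 t=1,i=9
  .####|.  b15=0 t=9,i=11
  .###.|.  b14=0 t=0,i=8
  .##.#|#  b13=1 t=0,i=3
  .##..|.  b12=0 t=3,i=2
  .#.##|.  b11=0 t=0,i=1
  .#.#.|#  b10=1 t=6,i=0
  .#..#|.  b9=0 t=2,i=8
  .#...|.  b8=0 t=1,i=8
  ..###|#  b7=1 t=2,i=10
  ..##.|.  b6=0 t=3,i=1
  ..#.#|#  b5=1 t=0,i=0
  ..#..|#  b4=1 t=1,i=7
  ...##|.  b3=0 t=5,i=2
  ...#.|#  b2=1 t=1,i=11
  ....#|#  b1=1 t=1,i=10
  .....|.  b0=0 t=4,i=1
  bits 00000101110100100010010010110110 = 97658038

97658038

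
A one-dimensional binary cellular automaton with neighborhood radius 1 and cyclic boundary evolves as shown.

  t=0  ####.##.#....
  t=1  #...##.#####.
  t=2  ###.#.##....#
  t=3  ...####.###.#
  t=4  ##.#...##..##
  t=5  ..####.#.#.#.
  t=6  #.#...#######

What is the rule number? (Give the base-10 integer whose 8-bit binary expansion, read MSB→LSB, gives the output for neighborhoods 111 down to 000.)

  [7] ### => .  t=0,i=1
  [6] ##. => .  t=0,i=3
  [5] #.# => #  t=0,i=4
  [4] #.. => #  t=0,i=9
  [3] .## => #  t=0,i=0
  [2] .#. => #  t=0,i=8
  [1] ..# => .  t=0,i=12
  [0] ... => #  t=0,i=10
  bits 00111101 = 61

61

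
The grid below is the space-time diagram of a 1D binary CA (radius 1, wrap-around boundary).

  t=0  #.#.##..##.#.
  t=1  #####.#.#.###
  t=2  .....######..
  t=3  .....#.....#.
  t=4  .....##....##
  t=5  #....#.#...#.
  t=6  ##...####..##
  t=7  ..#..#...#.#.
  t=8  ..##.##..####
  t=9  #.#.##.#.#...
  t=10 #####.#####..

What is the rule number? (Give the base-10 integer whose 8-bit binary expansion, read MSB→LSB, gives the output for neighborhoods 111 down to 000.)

  ###|.  b7=0 t=1,i=0
  ##.|.  b6=0 t=0,i=5
  #.#|#  b5=1 t=0,i=1
  #..|#  b4=1 t=0,i=6
  .##|#  b3=1 t=0,i=4
  .#.|#  b2=1 t=0,i=0
  ..#|.  b1=0 t=0,i=7
  ...|.  b0=0 t=2,i=0
  bits 00111100 = 60

60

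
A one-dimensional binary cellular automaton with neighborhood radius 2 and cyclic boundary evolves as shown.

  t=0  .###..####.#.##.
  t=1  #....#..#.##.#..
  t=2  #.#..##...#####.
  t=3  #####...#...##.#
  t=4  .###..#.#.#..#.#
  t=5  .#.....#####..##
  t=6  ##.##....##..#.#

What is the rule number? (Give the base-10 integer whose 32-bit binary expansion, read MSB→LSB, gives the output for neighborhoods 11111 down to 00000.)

3304793617

  ##### -> #   bit 31 = 1  t=2,i=12
  ####. -> #   bit 30 = 1  t=0,i=8
  ###.# -> .   bit 29 = 0  t=0,i=9
  ###.. -> .   bit 28 = 0  t=0,i=3
  ##.## -> .   bit 27 = 0  t=3,i=14
  ##.#. -> #   bit 26 = 1  t=0,i=10
  ##..# -> .   bit 25 = 0  t=0,i=4
  ##... -> .   bit 24 = 0  t=2,i=7
  #.### -> #   bit 23 = 1  t=3,i=15
  #.##. -> #   bit 22 = 1  t=0,i=13
  #.#.# -> #   bit 21 = 1  t=0,i=11
  #.#.. -> #   bit 20 = 1  t=1,i=13
  #..## -> #   bit 19 = 1  t=0,i=0
  #..#. -> .   bit 18 = 0  t=1,i=7
  #...# -> #   bit 17 = 1  t=2,i=8
  #.... -> #   bit 16 = 1  t=1,i=2
  .#### -> .   bit 15 = 0  t=0,i=7
  .###. -> .   bit 14 = 0  t=0,i=2
  .##.# -> #   bit 13 = 1  t=1,i=11
  .##.. -> .   bit 12 = 0  t=0,i=14
  .#.## -> .   bit 11 = 0  t=0,i=12
  .#.#. -> #   bit 10 = 1  t=2,i=1
  .#..# -> #   bit 9 = 1  t=1,i=6
  .#... -> .   bit 8 = 0  t=1,i=1
  ..### -> .   bit 7 = 0  t=0,i=1
  ..##. -> .   bit 6 = 0  t=2,i=5
  ..#.# -> .   bit 5 = 0  t=1,i=8
  ..#.. -> #   bit 4 = 1  t=1,i=0
  ...## -> .   bit 3 = 0  t=2,i=9
  ...#. -> .   bit 2 = 0  t=1,i=4
  ....# -> .   bit 1 = 0  t=1,i=3
  ..... -> #   bit 0 = 1  t=5,i=4
  bits 11000100111110110010011000010001 = 3304793617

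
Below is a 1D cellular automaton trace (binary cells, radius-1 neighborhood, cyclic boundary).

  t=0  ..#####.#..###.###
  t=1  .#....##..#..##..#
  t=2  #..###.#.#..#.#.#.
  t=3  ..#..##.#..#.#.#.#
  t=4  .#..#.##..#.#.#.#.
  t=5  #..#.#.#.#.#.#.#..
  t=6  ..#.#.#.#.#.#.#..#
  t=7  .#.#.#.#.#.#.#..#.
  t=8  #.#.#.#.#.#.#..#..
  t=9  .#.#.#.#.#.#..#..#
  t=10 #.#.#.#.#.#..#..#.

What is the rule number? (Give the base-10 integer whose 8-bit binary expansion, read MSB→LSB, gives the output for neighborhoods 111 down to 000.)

99

  ###|.  b7=0 t=0,i=3
  ##.|#  b6=1 t=0,i=6
  #.#|#  b5=1 t=0,i=7
  #..|.  b4=0 t=0,i=0
  .##|.  b3=0 t=0,i=2
  .#.|.  b2=0 t=0,i=8
  ..#|#  b1=1 t=0,i=1
  ...|#  b0=1 t=1,i=3
  bits 01100011 = 99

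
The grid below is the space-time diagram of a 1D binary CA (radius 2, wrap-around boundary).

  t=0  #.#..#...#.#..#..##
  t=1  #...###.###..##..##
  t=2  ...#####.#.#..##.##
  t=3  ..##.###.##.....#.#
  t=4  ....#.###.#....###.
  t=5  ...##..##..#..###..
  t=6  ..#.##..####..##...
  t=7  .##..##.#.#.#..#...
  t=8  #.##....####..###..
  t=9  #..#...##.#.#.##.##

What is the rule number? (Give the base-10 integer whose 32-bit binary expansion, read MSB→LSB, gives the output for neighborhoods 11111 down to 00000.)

3928249788

  #####|#  b31=1 t=2,i=5
  ####.|#  b30=1 t=2,i=6
  ###.#|#  b29=1 t=0,i=0
  ###..|.  b28=0 t=1,i=0
  ##.##|#  b27=1 t=1,i=7
  ##.#.|.  b26=0 t=0,i=1
  ##..#|#  b25=1 t=1,i=11
  ##...|.  b24=0 t=1,i=1
  #.###|.  b23=0 t=1,i=8
  #.##.|.  b22=0 t=2,i=17
  #.#.#|#  b21=1 t=2,i=9
  #.#..|.  b20=0 t=0,i=2
  #..##|.  b19=0 t=0,i=16
  #..#.|#  b18=1 t=0,i=4
  #...#|.  b17=0 t=0,i=7
  #....|.  b16=0 t=3,i=12
  .####|.  b15=0 t=2,i=4
  .###.|#  b14=1 t=0,i=18
  .##.#|.  b13=0 t=2,i=15
  .##..|#  b12=1 t=1,i=14
  .#.##|.  b11=0 t=4,i=5
  .#.#.|#  b10=1 t=0,i=10
  .#..#|.  b9=0 t=0,i=3
  .#...|#  b8=1 t=0,i=6
  ..###|#  b7=1 t=0,i=17
  ..##.|.  b6=0 t=1,i=13
  ..#.#|#  b5=1 t=0,i=9
  ..#..|#  b4=1 t=0,i=5
  ...##|#  b3=1 t=1,i=3
  ...#.|#  b2=1 t=0,i=8
  ....#|.  b1=0 t=3,i=14
  .....|.  b0=0 t=3,i=13
  bits 11101010001001000101010110111100 = 3928249788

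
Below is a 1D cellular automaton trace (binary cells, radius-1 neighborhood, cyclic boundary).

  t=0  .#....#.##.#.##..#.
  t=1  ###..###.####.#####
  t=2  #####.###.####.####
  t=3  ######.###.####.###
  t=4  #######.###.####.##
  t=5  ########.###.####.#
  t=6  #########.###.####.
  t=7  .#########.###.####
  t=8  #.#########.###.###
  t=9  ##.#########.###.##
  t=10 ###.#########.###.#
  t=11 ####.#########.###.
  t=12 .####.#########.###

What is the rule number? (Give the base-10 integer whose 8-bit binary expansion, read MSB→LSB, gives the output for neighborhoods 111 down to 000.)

  nb ###: next=#  (t=1,i=0, bit7=1)
  nb ##.: next=#  (t=0,i=9, bit6=1)
  nb #.#: next=#  (t=0,i=7, bit5=1)
  nb #..: next=#  (t=0,i=2, bit4=1)
  nb .##: next=.  (t=0,i=8, bit3=0)
  nb .#.: next=#  (t=0,i=1, bit2=1)
  nb ..#: next=#  (t=0,i=0, bit1=1)
  nb ...: next=.  (t=0,i=3, bit0=0)
  bits 11110110 = 246

246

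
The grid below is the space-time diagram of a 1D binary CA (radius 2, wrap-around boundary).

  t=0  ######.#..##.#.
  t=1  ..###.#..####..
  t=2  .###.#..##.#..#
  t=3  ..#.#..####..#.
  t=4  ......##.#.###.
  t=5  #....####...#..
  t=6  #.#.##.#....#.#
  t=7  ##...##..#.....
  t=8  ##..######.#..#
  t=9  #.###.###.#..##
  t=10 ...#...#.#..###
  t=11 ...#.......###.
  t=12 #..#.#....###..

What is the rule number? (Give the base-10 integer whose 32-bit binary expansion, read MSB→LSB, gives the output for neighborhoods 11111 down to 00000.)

3322769624

  #####|#  b31=1 t=0,i=2
  ####.|#  b30=1 t=0,i=4
  ###.#|.  b29=0 t=0,i=5
  ###..|.  b28=0 t=1,i=12
  ##.##|.  b27=0 t=9,i=1
  ##.#.|#  b26=1 t=0,i=6
  ##..#|#  b25=1 t=3,i=11
  ##...|.  b24=0 t=1,i=13
  #.###|.  b23=0 t=0,i=0
  #.##.|.  b22=0 t=6,i=4
  #.#.#|.  b21=0 t=0,i=13
  #.#..|.  b20=0 t=0,i=7
  #..##|#  b19=1 t=0,i=9
  #..#.|#  b18=1 t=2,i=13
  #...#|.  b17=0 t=3,i=0
  #....|#  b16=1 t=1,i=14
  .####|.  b15=0 t=0,i=1
  .###.|#  b14=1 t=1,i=3
  .##.#|#  b13=1 t=0,i=11
  .##..|#  b12=1 t=7,i=1
  .#.##|.  b11=0 t=0,i=14
  .#.#.|.  b10=0 t=3,i=3
  .#..#|.  b9=0 t=0,i=8
  .#...|.  b8=0 t=3,i=14
  ..###|#  b7=1 t=1,i=2
  ..##.|#  b6=1 t=0,i=10
  ..#.#|.  b5=0 t=2,i=14
  ..#..|#  b4=1 t=3,i=13
  ...##|#  b3=1 t=1,i=1
  ...#.|.  b2=0 t=3,i=1
  ....#|.  b1=0 t=1,i=0
  .....|.  b0=0 t=4,i=1
  bits 11000110000011010111000011011000 = 3322769624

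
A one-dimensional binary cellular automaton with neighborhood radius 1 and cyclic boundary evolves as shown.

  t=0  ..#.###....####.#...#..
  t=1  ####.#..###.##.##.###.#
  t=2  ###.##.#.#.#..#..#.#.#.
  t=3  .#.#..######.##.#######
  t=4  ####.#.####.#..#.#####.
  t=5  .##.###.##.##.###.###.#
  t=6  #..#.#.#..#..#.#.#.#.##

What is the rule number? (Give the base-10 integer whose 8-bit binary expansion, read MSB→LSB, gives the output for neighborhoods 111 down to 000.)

167

  ###|#  b7=1 t=0,i=5
  ##.|.  b6=0 t=0,i=6
  #.#|#  b5=1 t=0,i=3
  #..|.  b4=0 t=0,i=7
  .##|.  b3=0 t=0,i=4
  .#.|#  b2=1 t=0,i=2
  ..#|#  b1=1 t=0,i=1
  ...|#  b0=1 t=0,i=0
  bits 10100111 = 167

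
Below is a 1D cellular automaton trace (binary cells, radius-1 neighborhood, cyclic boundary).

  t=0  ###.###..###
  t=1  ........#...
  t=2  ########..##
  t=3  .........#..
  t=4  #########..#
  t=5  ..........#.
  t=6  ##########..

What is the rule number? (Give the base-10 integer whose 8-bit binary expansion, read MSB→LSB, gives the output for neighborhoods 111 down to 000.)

  ### -> .   bit 7 = 0  t=0,i=0
  ##. -> .   bit 6 = 0  t=0,i=2
  #.# -> .   bit 5 = 0  t=0,i=3
  #.. -> .   bit 4 = 0  t=0,i=7
  .## -> .   bit 3 = 0  t=0,i=4
  .#. -> .   bit 2 = 0  t=1,i=8
  ..# -> #   bit 1 = 1  t=0,i=8
  ... -> #   bit 0 = 1  t=1,i=0
  bits 00000011 = 3

3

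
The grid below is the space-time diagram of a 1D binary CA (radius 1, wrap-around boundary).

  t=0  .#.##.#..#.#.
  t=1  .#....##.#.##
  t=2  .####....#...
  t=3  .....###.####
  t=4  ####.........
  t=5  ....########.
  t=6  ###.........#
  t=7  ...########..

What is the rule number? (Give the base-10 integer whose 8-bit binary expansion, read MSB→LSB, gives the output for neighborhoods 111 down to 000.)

  ### -> .   bit 7 = 0  t=2,i=2
  ##. -> .   bit 6 = 0  t=0,i=4
  #.# -> .   bit 5 = 0  t=0,i=2
  #.. -> #   bit 4 = 1  t=0,i=7
  .## -> .   bit 3 = 0  t=0,i=3
  .#. -> #   bit 2 = 1  t=0,i=1
  ..# -> .   bit 1 = 0  t=0,i=0
  ... -> #   bit 0 = 1  t=1,i=3
  bits 00010101 = 21

21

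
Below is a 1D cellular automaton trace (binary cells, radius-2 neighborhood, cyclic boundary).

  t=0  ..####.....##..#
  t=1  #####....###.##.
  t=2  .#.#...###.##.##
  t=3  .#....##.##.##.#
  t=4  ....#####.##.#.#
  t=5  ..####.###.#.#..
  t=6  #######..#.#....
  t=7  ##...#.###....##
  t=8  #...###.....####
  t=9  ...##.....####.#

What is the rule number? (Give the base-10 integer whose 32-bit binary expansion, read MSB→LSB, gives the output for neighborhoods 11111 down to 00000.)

  #####|.  b31=0 t=1,i=2
  ####.|#  b30=1 t=0,i=4
  ###.#|#  b29=1 t=1,i=11
  ###..|.  b28=0 t=0,i=5
  ##.##|#  b27=1 t=1,i=12
  ##.#.|.  b26=0 t=2,i=0
  ##..#|#  b25=1 t=0,i=13
  ##...|.  b24=0 t=0,i=6
  #.###|.  b23=0 t=1,i=0
  #.##.|.  b22=0 t=1,i=13
  #.#.#|#  b21=1 t=2,i=1
  #.#..|.  b20=0 t=2,i=3
  #..##|#  b19=1 t=0,i=1
  #..#.|#  b18=1 t=0,i=14
  #...#|.  b17=0 t=2,i=5
  #....|.  b16=0 t=0,i=7
  .####|#  b15=1 t=0,i=3
  .###.|.  b14=0 t=1,i=10
  .##.#|#  b13=1 t=1,i=14
  .##..|.  b12=0 t=0,i=12
  .#.##|#  b11=1 t=7,i=6
  .#.#.|.  b10=0 t=2,i=2
  .#..#|#  b9=1 t=0,i=0
  .#...|.  b8=0 t=2,i=4
  ..###|#  b7=1 t=0,i=2
  ..##.|#  b6=1 t=0,i=11
  ..#.#|#  b5=1 t=6,i=9
  ..#..|.  b4=0 t=0,i=15
  ...##|#  b3=1 t=0,i=10
  ...#.|#  b2=1 t=7,i=4
  ....#|#  b1=1 t=0,i=9
  .....|.  b0=0 t=0,i=8
  bits 01101010001011001010101011101110 = 1781312238

1781312238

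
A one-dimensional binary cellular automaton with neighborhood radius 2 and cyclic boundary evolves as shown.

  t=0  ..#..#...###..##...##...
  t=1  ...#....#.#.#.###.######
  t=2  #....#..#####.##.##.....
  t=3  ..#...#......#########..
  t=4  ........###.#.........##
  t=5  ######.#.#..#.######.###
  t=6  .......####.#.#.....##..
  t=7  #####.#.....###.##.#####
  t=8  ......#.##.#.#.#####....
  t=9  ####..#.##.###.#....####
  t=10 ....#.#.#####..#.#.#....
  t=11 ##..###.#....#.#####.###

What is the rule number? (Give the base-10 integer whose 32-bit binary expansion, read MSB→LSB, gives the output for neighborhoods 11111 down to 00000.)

  ##### -> .   bit 31 = 0  t=1,i=20
  ####. -> .   bit 30 = 0  t=1,i=22
  ###.# -> .   bit 29 = 0  t=1,i=16
  ###.. -> .   bit 28 = 0  t=0,i=11
  ##.## -> #   bit 27 = 1  t=1,i=17
  ##.#. -> .   bit 26 = 0  t=4,i=11
  ##..# -> #   bit 25 = 1  t=0,i=12
  ##... -> #   bit 24 = 1  t=0,i=16
  #.### -> #   bit 23 = 1  t=1,i=14
  #.##. -> #   bit 22 = 1  t=2,i=14
  #.#.# -> #   bit 21 = 1  t=1,i=10
  #.#.. -> #   bit 20 = 1  t=4,i=12
  #..## -> .   bit 19 = 0  t=0,i=13
  #..#. -> .   bit 18 = 0  t=0,i=4
  #...# -> .   bit 17 = 0  t=0,i=7
  #.... -> #   bit 16 = 1  t=0,i=22
  .#### -> .   bit 15 = 0  t=1,i=19
  .###. -> #   bit 14 = 1  t=0,i=10
  .##.# -> #   bit 13 = 1  t=2,i=15
  .##.. -> #   bit 12 = 1  t=0,i=15
  .#.## -> .   bit 11 = 0  t=1,i=13
  .#.#. -> #   bit 10 = 1  t=1,i=9
  .#..# -> #   bit 9 = 1  t=0,i=3
  .#... -> .   bit 8 = 0  t=0,i=6
  ..### -> .   bit 7 = 0  t=0,i=9
  ..##. -> #   bit 6 = 1  t=0,i=14
  ..#.# -> #   bit 5 = 1  t=1,i=8
  ..#.. -> .   bit 4 = 0  t=0,i=2
  ...## -> #   bit 3 = 1  t=0,i=8
  ...#. -> .   bit 2 = 0  t=0,i=1
  ....# -> .   bit 1 = 0  t=0,i=0
  ..... -> #   bit 0 = 1  t=0,i=23
  bits 00001011111100010111011001101001 = 200373865

200373865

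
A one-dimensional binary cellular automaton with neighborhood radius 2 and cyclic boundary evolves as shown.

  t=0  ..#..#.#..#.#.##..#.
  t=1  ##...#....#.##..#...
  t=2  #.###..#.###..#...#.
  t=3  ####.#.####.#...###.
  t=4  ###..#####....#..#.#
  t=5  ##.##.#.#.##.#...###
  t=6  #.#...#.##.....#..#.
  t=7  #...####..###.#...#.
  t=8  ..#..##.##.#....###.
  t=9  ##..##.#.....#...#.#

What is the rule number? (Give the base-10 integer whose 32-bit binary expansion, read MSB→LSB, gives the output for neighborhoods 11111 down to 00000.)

  #####|.  b31=0 t=4,i=7
  ####.|#  b30=1 t=3,i=2
  ###.#|.  b29=0 t=3,i=3
  ###..|.  b28=0 t=2,i=4
  ##.##|#  b27=1 t=3,i=19
  ##.#.|.  b26=0 t=3,i=4
  ##..#|#  b25=1 t=0,i=16
  ##...|#  b24=1 t=1,i=2
  #.###|#  b23=1 t=2,i=2
  #.##.|.  b22=0 t=0,i=14
  #.#.#|#  b21=1 t=0,i=12
  #.#..|.  b20=0 t=0,i=7
  #..##|#  b19=1 t=4,i=4
  #..#.|.  b18=0 t=0,i=4
  #...#|#  b17=1 t=0,i=0
  #....|#  b16=1 t=1,i=7
  .####|#  b15=1 t=3,i=1
  .###.|#  b14=1 t=2,i=3
  .##.#|.  b13=0 t=5,i=4
  .##..|.  b12=0 t=0,i=15
  .#.##|#  b11=1 t=0,i=13
  .#.#.|.  b10=0 t=0,i=6
  .#..#|.  b9=0 t=0,i=3
  .#...|.  b8=0 t=0,i=19
  ..###|.  b7=0 t=3,i=16
  ..##.|#  b6=1 t=1,i=0
  ..#.#|#  b5=1 t=0,i=5
  ..#..|.  b4=0 t=0,i=2
  ...##|.  b3=0 t=1,i=19
  ...#.|#  b2=1 t=0,i=1
  ....#|.  b1=0 t=1,i=8
  .....|#  b0=1 t=6,i=12
  bits 01001011101010111100100001100101 = 1269549157

1269549157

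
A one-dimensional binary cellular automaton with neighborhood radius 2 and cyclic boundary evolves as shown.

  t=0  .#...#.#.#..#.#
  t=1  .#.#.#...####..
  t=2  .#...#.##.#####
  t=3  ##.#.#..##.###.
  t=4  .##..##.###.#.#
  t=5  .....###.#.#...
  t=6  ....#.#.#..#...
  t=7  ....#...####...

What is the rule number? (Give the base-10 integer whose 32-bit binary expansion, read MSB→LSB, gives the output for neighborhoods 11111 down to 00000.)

  [31] ##### => #  t=2,i=12
  [30] ####. => #  t=1,i=11
  [29] ###.# => .  t=2,i=14
  [28] ###.. => #  t=1,i=12
  [27] ##.## => #  t=2,i=9
  [26] ##.#. => #  t=2,i=0
  [25] ##..# => .  t=4,i=3
  [24] ##... => #  t=1,i=13
  [23] #.### => .  t=2,i=10
  [22] #.##. => .  t=2,i=7
  [21] #.#.# => .  t=0,i=7
  [20] #.#.. => #  t=0,i=1
  [19] #..## => .  t=3,i=7
  [18] #..#. => #  t=0,i=11
  [17] #...# => #  t=0,i=3
  [16] #.... => .  t=5,i=13
  [15] .#### => #  t=1,i=10
  [14] .###. => #  t=3,i=12
  [13] .##.# => #  t=2,i=8
  [12] .##.. => .  t=4,i=2
  [11] .#.## => .  t=2,i=6
  [10] .#.#. => .  t=0,i=0
  [9] .#..# => #  t=0,i=10
  [8] .#... => .  t=0,i=2
  [7] ..### => .  t=1,i=9
  [6] ..##. => #  t=3,i=8
  [5] ..#.# => #  t=0,i=5
  [4] ..#.. => #  t=6,i=11
  [3] ...## => #  t=1,i=8
  [2] ...#. => .  t=0,i=4
  [1] ....# => .  t=5,i=3
  [0] ..... => .  t=5,i=0
  bits 11011101000101101110001001111000 = 3709264504

3709264504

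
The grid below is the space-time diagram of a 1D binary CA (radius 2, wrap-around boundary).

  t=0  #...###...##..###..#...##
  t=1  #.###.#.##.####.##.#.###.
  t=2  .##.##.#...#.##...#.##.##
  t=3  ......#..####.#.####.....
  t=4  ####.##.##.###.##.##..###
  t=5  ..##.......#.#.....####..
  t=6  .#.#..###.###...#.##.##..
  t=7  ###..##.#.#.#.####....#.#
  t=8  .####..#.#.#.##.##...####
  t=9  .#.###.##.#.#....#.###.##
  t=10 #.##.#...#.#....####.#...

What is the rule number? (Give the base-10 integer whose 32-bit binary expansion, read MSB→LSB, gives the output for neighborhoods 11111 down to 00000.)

  [31] ##### => .  t=4,i=0
  [30] ####. => #  t=1,i=13
  [29] ###.# => #  t=1,i=4
  [28] ###.. => #  t=0,i=0
  [27] ##.## => .  t=1,i=10
  [26] ##.#. => #  t=1,i=5
  [25] ##..# => #  t=0,i=12
  [24] ##... => .  t=0,i=1
  [23] #.### => #  t=1,i=2
  [22] #.##. => .  t=1,i=8
  [21] #.#.# => .  t=1,i=0
  [20] #.#.. => .  t=2,i=7
  [19] #..## => #  t=0,i=13
  [18] #..#. => .  t=0,i=18
  [17] #...# => #  t=0,i=2
  [16] #.... => .  t=3,i=21
  [15] .#### => .  t=1,i=12
  [14] .###. => .  t=0,i=5
  [13] .##.# => .  t=1,i=9
  [12] .##.. => #  t=0,i=11
  [11] .#.## => #  t=1,i=1
  [10] .#.#. => #  t=5,i=12
  [9] .#..# => .  t=3,i=7
  [8] .#... => .  t=0,i=20
  [7] ..### => #  t=0,i=4
  [6] ..##. => .  t=0,i=10
  [5] ..#.# => #  t=2,i=11
  [4] ..#.. => #  t=0,i=19
  [3] ...## => #  t=0,i=3
  [2] ...#. => #  t=2,i=10
  [1] ....# => .  t=3,i=4
  [0] ..... => #  t=3,i=0
  bits 01110110100010100001110010111101 = 1988762813

1988762813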